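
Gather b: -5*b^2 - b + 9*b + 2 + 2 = -5*b^2 + 8*b + 4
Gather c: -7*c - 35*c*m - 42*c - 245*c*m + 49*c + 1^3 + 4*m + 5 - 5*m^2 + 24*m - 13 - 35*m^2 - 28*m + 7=-280*c*m - 40*m^2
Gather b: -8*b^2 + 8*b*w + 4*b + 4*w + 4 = -8*b^2 + b*(8*w + 4) + 4*w + 4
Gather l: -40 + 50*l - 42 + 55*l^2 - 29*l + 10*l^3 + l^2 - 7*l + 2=10*l^3 + 56*l^2 + 14*l - 80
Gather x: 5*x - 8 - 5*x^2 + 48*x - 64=-5*x^2 + 53*x - 72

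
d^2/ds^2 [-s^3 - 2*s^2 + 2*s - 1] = -6*s - 4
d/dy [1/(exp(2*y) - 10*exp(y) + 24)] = 2*(5 - exp(y))*exp(y)/(exp(2*y) - 10*exp(y) + 24)^2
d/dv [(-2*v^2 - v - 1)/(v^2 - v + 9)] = (3*v^2 - 34*v - 10)/(v^4 - 2*v^3 + 19*v^2 - 18*v + 81)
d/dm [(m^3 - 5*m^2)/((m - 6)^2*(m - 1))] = 4*m*(-2*m^2 + 12*m - 15)/(m^5 - 20*m^4 + 145*m^3 - 450*m^2 + 540*m - 216)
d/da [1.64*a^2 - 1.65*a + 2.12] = 3.28*a - 1.65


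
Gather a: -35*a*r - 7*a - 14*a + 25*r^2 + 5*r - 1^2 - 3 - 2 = a*(-35*r - 21) + 25*r^2 + 5*r - 6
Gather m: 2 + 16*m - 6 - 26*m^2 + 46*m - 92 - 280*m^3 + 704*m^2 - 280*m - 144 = -280*m^3 + 678*m^2 - 218*m - 240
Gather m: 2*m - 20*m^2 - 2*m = -20*m^2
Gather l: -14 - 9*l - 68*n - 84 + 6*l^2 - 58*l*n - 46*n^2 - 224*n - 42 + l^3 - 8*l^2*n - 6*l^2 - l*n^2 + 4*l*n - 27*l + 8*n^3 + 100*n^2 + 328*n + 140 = l^3 - 8*l^2*n + l*(-n^2 - 54*n - 36) + 8*n^3 + 54*n^2 + 36*n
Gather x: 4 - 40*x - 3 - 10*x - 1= -50*x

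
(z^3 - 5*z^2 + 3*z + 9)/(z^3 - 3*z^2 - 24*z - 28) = (-z^3 + 5*z^2 - 3*z - 9)/(-z^3 + 3*z^2 + 24*z + 28)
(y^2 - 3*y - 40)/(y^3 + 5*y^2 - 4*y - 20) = (y - 8)/(y^2 - 4)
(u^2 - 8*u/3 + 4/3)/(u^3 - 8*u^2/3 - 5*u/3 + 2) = (u - 2)/(u^2 - 2*u - 3)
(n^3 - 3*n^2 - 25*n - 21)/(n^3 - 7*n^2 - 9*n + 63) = (n + 1)/(n - 3)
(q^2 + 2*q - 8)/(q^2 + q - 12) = (q - 2)/(q - 3)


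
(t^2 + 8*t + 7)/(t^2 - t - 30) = (t^2 + 8*t + 7)/(t^2 - t - 30)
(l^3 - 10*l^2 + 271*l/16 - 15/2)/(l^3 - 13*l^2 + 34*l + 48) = (l^2 - 2*l + 15/16)/(l^2 - 5*l - 6)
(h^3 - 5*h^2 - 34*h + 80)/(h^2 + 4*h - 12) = (h^2 - 3*h - 40)/(h + 6)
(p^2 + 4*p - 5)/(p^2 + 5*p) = (p - 1)/p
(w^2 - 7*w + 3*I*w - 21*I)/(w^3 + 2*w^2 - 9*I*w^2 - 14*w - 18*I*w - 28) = (w^2 + w*(-7 + 3*I) - 21*I)/(w^3 + w^2*(2 - 9*I) + w*(-14 - 18*I) - 28)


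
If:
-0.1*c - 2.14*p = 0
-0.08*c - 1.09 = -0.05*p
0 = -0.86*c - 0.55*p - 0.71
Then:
No Solution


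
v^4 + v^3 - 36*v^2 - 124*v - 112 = (v - 7)*(v + 2)^2*(v + 4)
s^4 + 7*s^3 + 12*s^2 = s^2*(s + 3)*(s + 4)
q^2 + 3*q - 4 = (q - 1)*(q + 4)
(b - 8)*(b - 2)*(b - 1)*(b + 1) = b^4 - 10*b^3 + 15*b^2 + 10*b - 16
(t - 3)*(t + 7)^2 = t^3 + 11*t^2 + 7*t - 147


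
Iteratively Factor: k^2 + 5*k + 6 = (k + 3)*(k + 2)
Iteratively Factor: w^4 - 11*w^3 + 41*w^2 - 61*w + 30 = (w - 1)*(w^3 - 10*w^2 + 31*w - 30) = (w - 5)*(w - 1)*(w^2 - 5*w + 6) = (w - 5)*(w - 2)*(w - 1)*(w - 3)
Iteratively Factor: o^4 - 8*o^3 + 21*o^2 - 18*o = (o - 3)*(o^3 - 5*o^2 + 6*o) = o*(o - 3)*(o^2 - 5*o + 6) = o*(o - 3)^2*(o - 2)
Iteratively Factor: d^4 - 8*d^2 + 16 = (d - 2)*(d^3 + 2*d^2 - 4*d - 8) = (d - 2)*(d + 2)*(d^2 - 4) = (d - 2)*(d + 2)^2*(d - 2)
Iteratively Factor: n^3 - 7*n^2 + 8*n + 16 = (n + 1)*(n^2 - 8*n + 16) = (n - 4)*(n + 1)*(n - 4)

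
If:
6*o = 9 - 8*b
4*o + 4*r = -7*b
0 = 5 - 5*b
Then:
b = 1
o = 1/6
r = -23/12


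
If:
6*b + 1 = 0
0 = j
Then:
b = -1/6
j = 0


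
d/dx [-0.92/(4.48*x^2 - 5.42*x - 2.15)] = (8.2432*x - 4.9864)/(-4.48*x^2 + 5.42*x + 2.15)^2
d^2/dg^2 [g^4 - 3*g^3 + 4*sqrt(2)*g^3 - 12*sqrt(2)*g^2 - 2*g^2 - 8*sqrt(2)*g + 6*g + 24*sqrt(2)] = 12*g^2 - 18*g + 24*sqrt(2)*g - 24*sqrt(2) - 4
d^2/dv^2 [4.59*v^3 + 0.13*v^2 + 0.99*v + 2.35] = 27.54*v + 0.26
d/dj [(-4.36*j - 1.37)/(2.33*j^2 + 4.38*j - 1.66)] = (10.1588*j^2 + 6.3842*j + 13.2382)/(5.4289*j^4 + 20.4108*j^3 + 11.4488*j^2 - 14.5416*j + 2.7556)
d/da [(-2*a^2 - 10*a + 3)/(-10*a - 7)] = 4*(5*a^2 + 7*a + 25)/(100*a^2 + 140*a + 49)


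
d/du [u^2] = 2*u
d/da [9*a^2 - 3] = 18*a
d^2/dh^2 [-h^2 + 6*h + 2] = -2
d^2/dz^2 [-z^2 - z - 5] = -2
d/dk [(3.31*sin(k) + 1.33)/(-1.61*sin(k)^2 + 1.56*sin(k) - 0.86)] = (5.3291*sin(k)^2 + 4.2826*sin(k) - 4.9214)*cos(k)/(2.5921*sin(k)^4 - 5.0232*sin(k)^3 + 5.2028*sin(k)^2 - 2.6832*sin(k) + 0.7396)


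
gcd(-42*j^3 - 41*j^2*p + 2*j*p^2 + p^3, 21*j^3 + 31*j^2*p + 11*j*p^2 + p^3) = 7*j^2 + 8*j*p + p^2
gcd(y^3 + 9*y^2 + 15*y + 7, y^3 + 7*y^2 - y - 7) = y^2 + 8*y + 7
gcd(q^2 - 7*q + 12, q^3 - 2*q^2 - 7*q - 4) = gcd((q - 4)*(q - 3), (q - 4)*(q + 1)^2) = q - 4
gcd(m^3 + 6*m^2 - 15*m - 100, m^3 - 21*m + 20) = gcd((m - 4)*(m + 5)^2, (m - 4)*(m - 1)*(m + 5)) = m^2 + m - 20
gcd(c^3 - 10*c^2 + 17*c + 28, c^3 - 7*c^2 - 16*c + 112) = c^2 - 11*c + 28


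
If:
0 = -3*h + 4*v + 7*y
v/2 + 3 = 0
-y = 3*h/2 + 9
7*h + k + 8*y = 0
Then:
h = -58/9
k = 358/9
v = -6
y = 2/3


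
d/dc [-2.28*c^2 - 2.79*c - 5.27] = -4.56*c - 2.79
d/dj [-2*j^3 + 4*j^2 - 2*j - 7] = -6*j^2 + 8*j - 2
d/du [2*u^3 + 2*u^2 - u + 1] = 6*u^2 + 4*u - 1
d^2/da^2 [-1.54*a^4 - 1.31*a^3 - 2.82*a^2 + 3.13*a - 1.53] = -18.48*a^2 - 7.86*a - 5.64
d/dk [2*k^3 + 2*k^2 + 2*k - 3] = 6*k^2 + 4*k + 2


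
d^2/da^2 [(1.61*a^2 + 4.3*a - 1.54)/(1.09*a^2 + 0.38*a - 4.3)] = (8.88393600000001*a^3 + 34.298376*a^2 + 117.097392*a + 58.709488)/(1.295029*a^6 + 1.354434*a^5 - 14.854302*a^4 - 10.631488*a^3 + 58.59954*a^2 + 21.0786*a - 79.507)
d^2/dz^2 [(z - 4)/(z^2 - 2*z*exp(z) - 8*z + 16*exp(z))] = 2*(4*(z - 4)*(z*exp(z) - z - 7*exp(z) + 4)^2 + (z^2 - 2*z*exp(z) - 8*z + 16*exp(z))*(2*z*exp(z) - 2*z - (z - 4)*(-z*exp(z) + 6*exp(z) + 1) - 14*exp(z) + 8))/(z^2 - 2*z*exp(z) - 8*z + 16*exp(z))^3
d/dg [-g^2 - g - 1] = -2*g - 1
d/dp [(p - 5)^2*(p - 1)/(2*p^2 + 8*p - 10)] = (p^2 + 10*p - 75)/(2*(p^2 + 10*p + 25))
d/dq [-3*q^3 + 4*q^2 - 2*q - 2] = -9*q^2 + 8*q - 2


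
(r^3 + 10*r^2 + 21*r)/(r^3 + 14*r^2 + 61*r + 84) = r/(r + 4)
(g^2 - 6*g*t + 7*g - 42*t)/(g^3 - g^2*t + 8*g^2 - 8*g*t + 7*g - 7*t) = (-g + 6*t)/(-g^2 + g*t - g + t)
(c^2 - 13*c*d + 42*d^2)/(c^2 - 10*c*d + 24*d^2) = (c - 7*d)/(c - 4*d)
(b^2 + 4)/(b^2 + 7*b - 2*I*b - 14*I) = (b + 2*I)/(b + 7)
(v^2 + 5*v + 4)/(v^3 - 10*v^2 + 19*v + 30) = (v + 4)/(v^2 - 11*v + 30)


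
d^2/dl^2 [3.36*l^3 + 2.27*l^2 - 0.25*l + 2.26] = 20.16*l + 4.54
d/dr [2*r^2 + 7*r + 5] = 4*r + 7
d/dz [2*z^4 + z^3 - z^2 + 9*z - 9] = 8*z^3 + 3*z^2 - 2*z + 9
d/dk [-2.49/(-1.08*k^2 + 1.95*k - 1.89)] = (4.8555 - 5.3784*k)/(1.08*k^2 - 1.95*k + 1.89)^2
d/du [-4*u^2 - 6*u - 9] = -8*u - 6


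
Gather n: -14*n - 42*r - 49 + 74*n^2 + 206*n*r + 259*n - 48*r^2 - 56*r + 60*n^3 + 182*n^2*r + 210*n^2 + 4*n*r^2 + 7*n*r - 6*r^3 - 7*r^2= 60*n^3 + n^2*(182*r + 284) + n*(4*r^2 + 213*r + 245) - 6*r^3 - 55*r^2 - 98*r - 49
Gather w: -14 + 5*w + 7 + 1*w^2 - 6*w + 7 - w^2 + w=0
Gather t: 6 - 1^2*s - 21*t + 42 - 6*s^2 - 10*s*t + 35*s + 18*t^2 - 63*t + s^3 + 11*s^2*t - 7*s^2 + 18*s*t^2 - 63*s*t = s^3 - 13*s^2 + 34*s + t^2*(18*s + 18) + t*(11*s^2 - 73*s - 84) + 48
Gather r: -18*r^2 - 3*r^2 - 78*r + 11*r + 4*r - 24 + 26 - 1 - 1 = -21*r^2 - 63*r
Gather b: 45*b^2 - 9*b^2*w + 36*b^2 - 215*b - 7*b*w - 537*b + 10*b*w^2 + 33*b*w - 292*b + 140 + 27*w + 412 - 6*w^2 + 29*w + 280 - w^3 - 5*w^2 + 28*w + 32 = b^2*(81 - 9*w) + b*(10*w^2 + 26*w - 1044) - w^3 - 11*w^2 + 84*w + 864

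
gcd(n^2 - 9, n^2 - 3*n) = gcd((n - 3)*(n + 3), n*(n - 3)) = n - 3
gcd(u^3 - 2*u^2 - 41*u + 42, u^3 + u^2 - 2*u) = u - 1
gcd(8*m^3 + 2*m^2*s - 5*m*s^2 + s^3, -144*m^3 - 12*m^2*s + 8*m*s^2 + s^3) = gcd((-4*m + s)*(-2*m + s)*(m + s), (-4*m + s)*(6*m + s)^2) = -4*m + s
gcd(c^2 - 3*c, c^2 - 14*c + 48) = 1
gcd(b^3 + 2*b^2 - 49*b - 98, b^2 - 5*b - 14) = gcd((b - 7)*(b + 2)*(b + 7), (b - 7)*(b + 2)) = b^2 - 5*b - 14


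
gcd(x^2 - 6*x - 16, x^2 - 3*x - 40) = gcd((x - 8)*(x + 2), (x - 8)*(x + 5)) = x - 8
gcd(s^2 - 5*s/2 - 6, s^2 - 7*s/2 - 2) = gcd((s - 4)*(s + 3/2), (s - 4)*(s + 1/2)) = s - 4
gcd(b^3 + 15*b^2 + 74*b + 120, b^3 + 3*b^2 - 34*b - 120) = b^2 + 9*b + 20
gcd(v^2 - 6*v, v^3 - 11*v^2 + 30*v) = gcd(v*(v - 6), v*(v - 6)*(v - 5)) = v^2 - 6*v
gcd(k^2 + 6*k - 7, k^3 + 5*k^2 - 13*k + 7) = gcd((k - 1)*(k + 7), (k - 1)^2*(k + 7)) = k^2 + 6*k - 7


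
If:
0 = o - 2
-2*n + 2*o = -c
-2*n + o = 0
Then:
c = -2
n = 1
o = 2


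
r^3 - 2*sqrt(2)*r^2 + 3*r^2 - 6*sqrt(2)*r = r*(r + 3)*(r - 2*sqrt(2))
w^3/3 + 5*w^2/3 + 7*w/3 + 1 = (w/3 + 1)*(w + 1)^2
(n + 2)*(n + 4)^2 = n^3 + 10*n^2 + 32*n + 32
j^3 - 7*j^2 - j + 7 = (j - 7)*(j - 1)*(j + 1)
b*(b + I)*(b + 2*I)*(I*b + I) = I*b^4 - 3*b^3 + I*b^3 - 3*b^2 - 2*I*b^2 - 2*I*b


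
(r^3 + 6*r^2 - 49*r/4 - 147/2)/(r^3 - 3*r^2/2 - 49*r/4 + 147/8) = 2*(r + 6)/(2*r - 3)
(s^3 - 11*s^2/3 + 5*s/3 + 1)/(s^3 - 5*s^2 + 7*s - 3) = (s + 1/3)/(s - 1)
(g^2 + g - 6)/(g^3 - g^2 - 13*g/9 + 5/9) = 9*(g^2 + g - 6)/(9*g^3 - 9*g^2 - 13*g + 5)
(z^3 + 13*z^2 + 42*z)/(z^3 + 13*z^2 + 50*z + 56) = z*(z + 6)/(z^2 + 6*z + 8)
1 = 1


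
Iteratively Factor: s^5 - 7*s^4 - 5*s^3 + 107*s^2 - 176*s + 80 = (s - 1)*(s^4 - 6*s^3 - 11*s^2 + 96*s - 80) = (s - 1)*(s + 4)*(s^3 - 10*s^2 + 29*s - 20) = (s - 5)*(s - 1)*(s + 4)*(s^2 - 5*s + 4) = (s - 5)*(s - 1)^2*(s + 4)*(s - 4)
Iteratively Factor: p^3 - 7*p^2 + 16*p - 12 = (p - 2)*(p^2 - 5*p + 6) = (p - 3)*(p - 2)*(p - 2)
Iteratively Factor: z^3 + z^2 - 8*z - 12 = (z + 2)*(z^2 - z - 6) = (z - 3)*(z + 2)*(z + 2)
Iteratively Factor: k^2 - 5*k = (k)*(k - 5)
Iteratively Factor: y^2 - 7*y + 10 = (y - 5)*(y - 2)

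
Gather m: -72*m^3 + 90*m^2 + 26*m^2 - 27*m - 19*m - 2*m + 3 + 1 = -72*m^3 + 116*m^2 - 48*m + 4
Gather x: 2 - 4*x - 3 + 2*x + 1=-2*x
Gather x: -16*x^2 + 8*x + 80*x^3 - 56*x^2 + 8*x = 80*x^3 - 72*x^2 + 16*x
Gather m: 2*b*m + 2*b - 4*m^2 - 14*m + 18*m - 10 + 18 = 2*b - 4*m^2 + m*(2*b + 4) + 8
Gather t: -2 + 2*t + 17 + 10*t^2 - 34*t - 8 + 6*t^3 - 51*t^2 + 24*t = 6*t^3 - 41*t^2 - 8*t + 7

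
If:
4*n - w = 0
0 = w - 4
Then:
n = 1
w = 4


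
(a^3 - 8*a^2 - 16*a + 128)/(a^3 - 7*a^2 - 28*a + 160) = (a + 4)/(a + 5)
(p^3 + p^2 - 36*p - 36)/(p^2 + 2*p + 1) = (p^2 - 36)/(p + 1)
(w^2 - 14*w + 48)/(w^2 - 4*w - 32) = (w - 6)/(w + 4)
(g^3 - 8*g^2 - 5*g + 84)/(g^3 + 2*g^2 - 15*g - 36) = (g - 7)/(g + 3)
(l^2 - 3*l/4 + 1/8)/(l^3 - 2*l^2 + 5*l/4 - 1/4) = (4*l - 1)/(2*(2*l^2 - 3*l + 1))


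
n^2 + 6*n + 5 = (n + 1)*(n + 5)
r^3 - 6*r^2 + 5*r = r*(r - 5)*(r - 1)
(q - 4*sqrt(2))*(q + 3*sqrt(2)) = q^2 - sqrt(2)*q - 24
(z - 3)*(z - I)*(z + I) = z^3 - 3*z^2 + z - 3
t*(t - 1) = t^2 - t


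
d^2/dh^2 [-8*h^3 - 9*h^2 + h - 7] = -48*h - 18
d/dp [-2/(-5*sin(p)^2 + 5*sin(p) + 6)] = 10*(1 - 2*sin(p))*cos(p)/(-5*sin(p)^2 + 5*sin(p) + 6)^2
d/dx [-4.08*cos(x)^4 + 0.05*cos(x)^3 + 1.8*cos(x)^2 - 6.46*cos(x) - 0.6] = (16.32*cos(x)^3 - 0.15*cos(x)^2 - 3.6*cos(x) + 6.46)*sin(x)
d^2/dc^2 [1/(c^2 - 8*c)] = 2*(-c*(c - 8) + 4*(c - 4)^2)/(c^3*(c - 8)^3)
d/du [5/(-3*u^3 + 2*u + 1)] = 5*(9*u^2 - 2)/(-3*u^3 + 2*u + 1)^2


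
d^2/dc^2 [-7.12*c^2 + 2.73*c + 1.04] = -14.2400000000000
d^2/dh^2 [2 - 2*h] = 0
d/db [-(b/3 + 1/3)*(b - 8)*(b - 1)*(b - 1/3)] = -4*b^3/3 + 25*b^2/3 - 10*b/9 - 25/9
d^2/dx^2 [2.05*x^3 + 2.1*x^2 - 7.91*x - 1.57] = 12.3*x + 4.2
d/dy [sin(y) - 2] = cos(y)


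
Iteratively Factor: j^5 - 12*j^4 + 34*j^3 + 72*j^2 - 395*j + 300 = (j - 4)*(j^4 - 8*j^3 + 2*j^2 + 80*j - 75) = (j - 4)*(j + 3)*(j^3 - 11*j^2 + 35*j - 25) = (j - 5)*(j - 4)*(j + 3)*(j^2 - 6*j + 5) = (j - 5)*(j - 4)*(j - 1)*(j + 3)*(j - 5)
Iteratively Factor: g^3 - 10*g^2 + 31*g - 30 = (g - 5)*(g^2 - 5*g + 6) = (g - 5)*(g - 3)*(g - 2)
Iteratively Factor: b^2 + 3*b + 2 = (b + 2)*(b + 1)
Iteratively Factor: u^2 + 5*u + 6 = (u + 3)*(u + 2)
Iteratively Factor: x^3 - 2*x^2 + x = (x - 1)*(x^2 - x) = (x - 1)^2*(x)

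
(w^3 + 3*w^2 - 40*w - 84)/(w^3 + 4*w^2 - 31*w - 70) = (w - 6)/(w - 5)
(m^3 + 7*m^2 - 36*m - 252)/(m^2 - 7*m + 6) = (m^2 + 13*m + 42)/(m - 1)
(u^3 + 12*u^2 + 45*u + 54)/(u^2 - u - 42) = (u^2 + 6*u + 9)/(u - 7)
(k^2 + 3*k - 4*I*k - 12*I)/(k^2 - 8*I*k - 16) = (k + 3)/(k - 4*I)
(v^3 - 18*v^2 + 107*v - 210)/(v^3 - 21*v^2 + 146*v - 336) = (v - 5)/(v - 8)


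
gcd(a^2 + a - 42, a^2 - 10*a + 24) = a - 6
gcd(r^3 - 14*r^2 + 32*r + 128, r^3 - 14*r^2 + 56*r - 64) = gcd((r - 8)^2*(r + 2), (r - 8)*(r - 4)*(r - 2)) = r - 8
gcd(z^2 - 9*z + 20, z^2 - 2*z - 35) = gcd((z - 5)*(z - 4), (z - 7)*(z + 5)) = 1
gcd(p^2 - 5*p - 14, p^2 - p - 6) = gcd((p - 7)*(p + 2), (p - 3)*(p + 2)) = p + 2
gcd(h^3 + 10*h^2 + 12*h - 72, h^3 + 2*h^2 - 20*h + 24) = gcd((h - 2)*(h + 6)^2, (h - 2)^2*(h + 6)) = h^2 + 4*h - 12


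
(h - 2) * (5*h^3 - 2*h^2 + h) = 5*h^4 - 12*h^3 + 5*h^2 - 2*h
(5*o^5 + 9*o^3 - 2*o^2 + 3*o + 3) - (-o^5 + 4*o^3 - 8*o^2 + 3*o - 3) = 6*o^5 + 5*o^3 + 6*o^2 + 6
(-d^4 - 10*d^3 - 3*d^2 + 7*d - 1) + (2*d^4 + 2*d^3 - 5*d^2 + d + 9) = d^4 - 8*d^3 - 8*d^2 + 8*d + 8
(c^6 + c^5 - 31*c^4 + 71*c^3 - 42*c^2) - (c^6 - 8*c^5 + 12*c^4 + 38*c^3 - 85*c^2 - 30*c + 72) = 9*c^5 - 43*c^4 + 33*c^3 + 43*c^2 + 30*c - 72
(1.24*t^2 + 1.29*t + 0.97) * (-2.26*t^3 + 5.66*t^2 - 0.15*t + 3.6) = -2.8024*t^5 + 4.103*t^4 + 4.9232*t^3 + 9.7607*t^2 + 4.4985*t + 3.492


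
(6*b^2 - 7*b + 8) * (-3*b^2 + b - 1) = -18*b^4 + 27*b^3 - 37*b^2 + 15*b - 8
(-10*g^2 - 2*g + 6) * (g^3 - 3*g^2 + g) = -10*g^5 + 28*g^4 + 2*g^3 - 20*g^2 + 6*g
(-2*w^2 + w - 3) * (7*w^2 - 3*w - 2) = -14*w^4 + 13*w^3 - 20*w^2 + 7*w + 6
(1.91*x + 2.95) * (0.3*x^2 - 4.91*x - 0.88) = 0.573*x^3 - 8.4931*x^2 - 16.1653*x - 2.596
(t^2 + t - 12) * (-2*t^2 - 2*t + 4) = -2*t^4 - 4*t^3 + 26*t^2 + 28*t - 48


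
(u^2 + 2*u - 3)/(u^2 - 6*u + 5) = (u + 3)/(u - 5)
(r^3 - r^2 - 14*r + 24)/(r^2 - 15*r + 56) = (r^3 - r^2 - 14*r + 24)/(r^2 - 15*r + 56)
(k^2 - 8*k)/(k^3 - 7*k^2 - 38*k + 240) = k/(k^2 + k - 30)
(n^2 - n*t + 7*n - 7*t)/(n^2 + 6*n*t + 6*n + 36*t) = (n^2 - n*t + 7*n - 7*t)/(n^2 + 6*n*t + 6*n + 36*t)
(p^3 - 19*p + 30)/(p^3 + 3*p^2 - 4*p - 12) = (p^2 + 2*p - 15)/(p^2 + 5*p + 6)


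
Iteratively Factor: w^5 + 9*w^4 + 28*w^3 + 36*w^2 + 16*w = (w + 1)*(w^4 + 8*w^3 + 20*w^2 + 16*w) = (w + 1)*(w + 4)*(w^3 + 4*w^2 + 4*w) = (w + 1)*(w + 2)*(w + 4)*(w^2 + 2*w) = (w + 1)*(w + 2)^2*(w + 4)*(w)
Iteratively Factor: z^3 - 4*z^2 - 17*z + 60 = (z + 4)*(z^2 - 8*z + 15) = (z - 3)*(z + 4)*(z - 5)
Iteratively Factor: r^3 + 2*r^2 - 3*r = (r)*(r^2 + 2*r - 3) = r*(r - 1)*(r + 3)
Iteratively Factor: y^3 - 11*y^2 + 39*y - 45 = (y - 3)*(y^2 - 8*y + 15) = (y - 5)*(y - 3)*(y - 3)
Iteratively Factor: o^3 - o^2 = (o)*(o^2 - o) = o*(o - 1)*(o)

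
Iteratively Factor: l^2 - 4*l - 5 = (l + 1)*(l - 5)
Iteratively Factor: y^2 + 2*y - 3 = (y - 1)*(y + 3)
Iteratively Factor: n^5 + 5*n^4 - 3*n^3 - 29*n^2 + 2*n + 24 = (n + 3)*(n^4 + 2*n^3 - 9*n^2 - 2*n + 8) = (n - 2)*(n + 3)*(n^3 + 4*n^2 - n - 4) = (n - 2)*(n + 3)*(n + 4)*(n^2 - 1) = (n - 2)*(n - 1)*(n + 3)*(n + 4)*(n + 1)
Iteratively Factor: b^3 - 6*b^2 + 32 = (b - 4)*(b^2 - 2*b - 8) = (b - 4)^2*(b + 2)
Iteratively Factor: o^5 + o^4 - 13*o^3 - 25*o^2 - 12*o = (o + 3)*(o^4 - 2*o^3 - 7*o^2 - 4*o) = o*(o + 3)*(o^3 - 2*o^2 - 7*o - 4) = o*(o + 1)*(o + 3)*(o^2 - 3*o - 4) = o*(o - 4)*(o + 1)*(o + 3)*(o + 1)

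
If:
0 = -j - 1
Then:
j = -1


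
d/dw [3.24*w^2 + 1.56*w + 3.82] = 6.48*w + 1.56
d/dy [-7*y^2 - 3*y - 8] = -14*y - 3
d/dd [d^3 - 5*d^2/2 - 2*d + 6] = 3*d^2 - 5*d - 2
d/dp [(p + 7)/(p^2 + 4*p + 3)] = (p^2 + 4*p - 2*(p + 2)*(p + 7) + 3)/(p^2 + 4*p + 3)^2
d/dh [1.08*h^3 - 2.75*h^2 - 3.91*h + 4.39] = 3.24*h^2 - 5.5*h - 3.91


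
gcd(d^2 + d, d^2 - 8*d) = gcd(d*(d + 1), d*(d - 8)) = d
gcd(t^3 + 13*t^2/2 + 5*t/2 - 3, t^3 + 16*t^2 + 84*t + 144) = t + 6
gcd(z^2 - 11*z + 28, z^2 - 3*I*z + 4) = 1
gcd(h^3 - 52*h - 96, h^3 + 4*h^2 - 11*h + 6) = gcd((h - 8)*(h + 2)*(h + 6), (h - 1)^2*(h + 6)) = h + 6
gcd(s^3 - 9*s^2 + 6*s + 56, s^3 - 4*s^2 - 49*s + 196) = s^2 - 11*s + 28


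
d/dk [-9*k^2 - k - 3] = -18*k - 1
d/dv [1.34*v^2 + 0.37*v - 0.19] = 2.68*v + 0.37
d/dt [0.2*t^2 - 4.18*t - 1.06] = 0.4*t - 4.18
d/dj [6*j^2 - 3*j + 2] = 12*j - 3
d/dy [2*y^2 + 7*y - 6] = 4*y + 7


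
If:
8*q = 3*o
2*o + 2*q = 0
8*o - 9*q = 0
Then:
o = 0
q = 0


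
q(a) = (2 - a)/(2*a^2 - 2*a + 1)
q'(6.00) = 0.01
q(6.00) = -0.07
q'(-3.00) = 0.07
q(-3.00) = 0.20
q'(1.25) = -1.47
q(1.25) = 0.46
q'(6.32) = 0.01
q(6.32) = -0.06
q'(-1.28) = 0.35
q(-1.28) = 0.48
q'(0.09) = 3.28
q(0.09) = 2.28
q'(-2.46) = 0.11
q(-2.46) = 0.25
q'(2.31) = -0.10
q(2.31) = -0.04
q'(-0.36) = 1.57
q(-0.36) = 1.19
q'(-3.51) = 0.05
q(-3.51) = 0.17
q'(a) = (2 - 4*a)*(2 - a)/(2*a^2 - 2*a + 1)^2 - 1/(2*a^2 - 2*a + 1) = (2*a^2 - 8*a + 3)/(4*a^4 - 8*a^3 + 8*a^2 - 4*a + 1)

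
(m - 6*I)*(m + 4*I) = m^2 - 2*I*m + 24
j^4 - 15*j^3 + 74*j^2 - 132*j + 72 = (j - 6)^2*(j - 2)*(j - 1)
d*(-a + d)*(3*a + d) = -3*a^2*d + 2*a*d^2 + d^3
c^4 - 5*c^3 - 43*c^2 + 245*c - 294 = (c - 7)*(c - 3)*(c - 2)*(c + 7)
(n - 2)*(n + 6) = n^2 + 4*n - 12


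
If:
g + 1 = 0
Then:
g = -1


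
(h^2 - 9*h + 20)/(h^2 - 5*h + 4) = (h - 5)/(h - 1)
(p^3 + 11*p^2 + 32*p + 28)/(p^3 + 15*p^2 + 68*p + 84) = (p + 2)/(p + 6)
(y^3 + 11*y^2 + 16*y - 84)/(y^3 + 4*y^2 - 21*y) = (y^2 + 4*y - 12)/(y*(y - 3))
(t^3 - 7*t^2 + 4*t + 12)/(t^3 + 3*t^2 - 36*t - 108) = (t^2 - t - 2)/(t^2 + 9*t + 18)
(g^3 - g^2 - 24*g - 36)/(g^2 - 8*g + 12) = (g^2 + 5*g + 6)/(g - 2)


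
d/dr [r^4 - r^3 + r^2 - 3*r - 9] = 4*r^3 - 3*r^2 + 2*r - 3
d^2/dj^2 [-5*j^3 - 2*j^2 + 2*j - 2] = -30*j - 4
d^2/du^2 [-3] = 0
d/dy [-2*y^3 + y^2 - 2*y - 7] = -6*y^2 + 2*y - 2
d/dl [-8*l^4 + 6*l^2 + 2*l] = -32*l^3 + 12*l + 2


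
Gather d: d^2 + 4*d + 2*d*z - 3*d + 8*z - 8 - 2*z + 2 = d^2 + d*(2*z + 1) + 6*z - 6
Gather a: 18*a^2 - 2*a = 18*a^2 - 2*a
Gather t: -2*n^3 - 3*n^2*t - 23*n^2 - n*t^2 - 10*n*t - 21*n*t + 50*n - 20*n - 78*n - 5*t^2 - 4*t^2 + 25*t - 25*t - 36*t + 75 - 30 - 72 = -2*n^3 - 23*n^2 - 48*n + t^2*(-n - 9) + t*(-3*n^2 - 31*n - 36) - 27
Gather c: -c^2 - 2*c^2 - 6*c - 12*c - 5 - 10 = -3*c^2 - 18*c - 15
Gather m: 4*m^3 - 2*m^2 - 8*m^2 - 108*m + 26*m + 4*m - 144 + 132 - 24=4*m^3 - 10*m^2 - 78*m - 36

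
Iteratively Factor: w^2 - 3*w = (w)*(w - 3)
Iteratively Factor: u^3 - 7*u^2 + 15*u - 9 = (u - 1)*(u^2 - 6*u + 9) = (u - 3)*(u - 1)*(u - 3)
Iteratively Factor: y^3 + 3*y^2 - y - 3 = (y - 1)*(y^2 + 4*y + 3) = (y - 1)*(y + 3)*(y + 1)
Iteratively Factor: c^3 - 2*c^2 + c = (c - 1)*(c^2 - c) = (c - 1)^2*(c)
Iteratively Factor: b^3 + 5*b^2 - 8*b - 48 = (b - 3)*(b^2 + 8*b + 16) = (b - 3)*(b + 4)*(b + 4)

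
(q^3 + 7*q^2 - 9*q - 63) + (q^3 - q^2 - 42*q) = 2*q^3 + 6*q^2 - 51*q - 63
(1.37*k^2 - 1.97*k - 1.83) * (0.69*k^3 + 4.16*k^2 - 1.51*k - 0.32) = 0.9453*k^5 + 4.3399*k^4 - 11.5266*k^3 - 5.0765*k^2 + 3.3937*k + 0.5856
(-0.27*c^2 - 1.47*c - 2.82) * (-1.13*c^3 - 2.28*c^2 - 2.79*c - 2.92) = 0.3051*c^5 + 2.2767*c^4 + 7.2915*c^3 + 11.3193*c^2 + 12.1602*c + 8.2344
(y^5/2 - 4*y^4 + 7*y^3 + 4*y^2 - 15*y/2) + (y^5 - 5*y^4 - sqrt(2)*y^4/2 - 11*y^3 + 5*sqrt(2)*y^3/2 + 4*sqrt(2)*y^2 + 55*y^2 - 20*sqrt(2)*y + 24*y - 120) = 3*y^5/2 - 9*y^4 - sqrt(2)*y^4/2 - 4*y^3 + 5*sqrt(2)*y^3/2 + 4*sqrt(2)*y^2 + 59*y^2 - 20*sqrt(2)*y + 33*y/2 - 120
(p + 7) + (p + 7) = 2*p + 14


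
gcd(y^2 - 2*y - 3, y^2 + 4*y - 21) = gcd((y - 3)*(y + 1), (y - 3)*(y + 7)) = y - 3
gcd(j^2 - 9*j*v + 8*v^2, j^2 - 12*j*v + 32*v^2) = -j + 8*v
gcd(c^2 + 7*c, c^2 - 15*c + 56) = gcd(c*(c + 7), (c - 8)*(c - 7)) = 1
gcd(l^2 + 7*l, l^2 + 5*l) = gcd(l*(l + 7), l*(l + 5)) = l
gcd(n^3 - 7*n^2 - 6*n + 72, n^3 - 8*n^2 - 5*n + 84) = n^2 - n - 12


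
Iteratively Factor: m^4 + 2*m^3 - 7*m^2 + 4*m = (m - 1)*(m^3 + 3*m^2 - 4*m) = (m - 1)^2*(m^2 + 4*m) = m*(m - 1)^2*(m + 4)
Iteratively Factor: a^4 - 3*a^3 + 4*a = (a - 2)*(a^3 - a^2 - 2*a) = a*(a - 2)*(a^2 - a - 2) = a*(a - 2)^2*(a + 1)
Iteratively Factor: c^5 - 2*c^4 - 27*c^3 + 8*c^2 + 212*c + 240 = (c + 2)*(c^4 - 4*c^3 - 19*c^2 + 46*c + 120) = (c + 2)*(c + 3)*(c^3 - 7*c^2 + 2*c + 40) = (c - 5)*(c + 2)*(c + 3)*(c^2 - 2*c - 8) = (c - 5)*(c - 4)*(c + 2)*(c + 3)*(c + 2)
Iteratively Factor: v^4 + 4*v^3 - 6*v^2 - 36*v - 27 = (v + 3)*(v^3 + v^2 - 9*v - 9) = (v + 3)^2*(v^2 - 2*v - 3) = (v - 3)*(v + 3)^2*(v + 1)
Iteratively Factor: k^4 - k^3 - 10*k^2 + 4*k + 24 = (k - 2)*(k^3 + k^2 - 8*k - 12) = (k - 2)*(k + 2)*(k^2 - k - 6) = (k - 2)*(k + 2)^2*(k - 3)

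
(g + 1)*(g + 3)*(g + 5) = g^3 + 9*g^2 + 23*g + 15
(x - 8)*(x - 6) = x^2 - 14*x + 48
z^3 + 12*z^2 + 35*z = z*(z + 5)*(z + 7)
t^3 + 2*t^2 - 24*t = t*(t - 4)*(t + 6)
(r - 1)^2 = r^2 - 2*r + 1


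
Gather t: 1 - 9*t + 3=4 - 9*t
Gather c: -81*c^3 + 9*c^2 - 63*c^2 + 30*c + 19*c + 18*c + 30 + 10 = -81*c^3 - 54*c^2 + 67*c + 40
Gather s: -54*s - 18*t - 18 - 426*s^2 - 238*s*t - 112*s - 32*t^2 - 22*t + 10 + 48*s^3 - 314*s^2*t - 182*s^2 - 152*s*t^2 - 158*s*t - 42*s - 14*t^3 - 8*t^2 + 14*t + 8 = 48*s^3 + s^2*(-314*t - 608) + s*(-152*t^2 - 396*t - 208) - 14*t^3 - 40*t^2 - 26*t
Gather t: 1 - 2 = -1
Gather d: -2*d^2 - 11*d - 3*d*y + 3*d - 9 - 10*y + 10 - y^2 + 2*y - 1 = -2*d^2 + d*(-3*y - 8) - y^2 - 8*y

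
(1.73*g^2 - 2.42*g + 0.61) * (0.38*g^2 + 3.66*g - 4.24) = 0.6574*g^4 + 5.4122*g^3 - 15.9606*g^2 + 12.4934*g - 2.5864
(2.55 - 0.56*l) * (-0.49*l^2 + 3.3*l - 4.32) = 0.2744*l^3 - 3.0975*l^2 + 10.8342*l - 11.016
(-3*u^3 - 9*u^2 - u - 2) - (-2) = -3*u^3 - 9*u^2 - u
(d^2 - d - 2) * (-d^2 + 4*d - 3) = -d^4 + 5*d^3 - 5*d^2 - 5*d + 6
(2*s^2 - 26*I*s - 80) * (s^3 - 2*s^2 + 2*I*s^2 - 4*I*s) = 2*s^5 - 4*s^4 - 22*I*s^4 - 28*s^3 + 44*I*s^3 + 56*s^2 - 160*I*s^2 + 320*I*s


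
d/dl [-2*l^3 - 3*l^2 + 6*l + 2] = -6*l^2 - 6*l + 6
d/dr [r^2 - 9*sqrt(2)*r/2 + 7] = 2*r - 9*sqrt(2)/2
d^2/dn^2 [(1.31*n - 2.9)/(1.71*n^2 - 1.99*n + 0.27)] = ((15.1318 - 13.4406*n)*(1.71*n^2 - 1.99*n + 0.27) + (1.31*n - 2.9)*(3.42*n - 1.99)*(6.84*n - 3.98))/(1.71*n^2 - 1.99*n + 0.27)^3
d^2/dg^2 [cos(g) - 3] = -cos(g)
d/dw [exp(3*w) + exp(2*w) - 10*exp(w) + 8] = (3*exp(2*w) + 2*exp(w) - 10)*exp(w)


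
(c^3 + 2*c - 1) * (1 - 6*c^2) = -6*c^5 - 11*c^3 + 6*c^2 + 2*c - 1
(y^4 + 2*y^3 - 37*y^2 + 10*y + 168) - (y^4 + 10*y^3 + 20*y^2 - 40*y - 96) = -8*y^3 - 57*y^2 + 50*y + 264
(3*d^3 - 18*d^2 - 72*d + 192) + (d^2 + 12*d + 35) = 3*d^3 - 17*d^2 - 60*d + 227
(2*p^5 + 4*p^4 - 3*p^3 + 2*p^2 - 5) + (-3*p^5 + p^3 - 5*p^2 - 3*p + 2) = -p^5 + 4*p^4 - 2*p^3 - 3*p^2 - 3*p - 3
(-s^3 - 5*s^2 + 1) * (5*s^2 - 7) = -5*s^5 - 25*s^4 + 7*s^3 + 40*s^2 - 7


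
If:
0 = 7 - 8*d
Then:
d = 7/8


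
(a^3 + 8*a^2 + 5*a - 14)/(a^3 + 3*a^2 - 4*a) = (a^2 + 9*a + 14)/(a*(a + 4))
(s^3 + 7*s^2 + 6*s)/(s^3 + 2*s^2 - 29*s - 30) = s/(s - 5)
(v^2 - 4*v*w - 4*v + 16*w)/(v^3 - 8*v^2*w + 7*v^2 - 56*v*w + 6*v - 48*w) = (v^2 - 4*v*w - 4*v + 16*w)/(v^3 - 8*v^2*w + 7*v^2 - 56*v*w + 6*v - 48*w)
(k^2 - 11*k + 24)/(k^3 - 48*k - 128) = (k - 3)/(k^2 + 8*k + 16)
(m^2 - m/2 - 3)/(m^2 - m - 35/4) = 2*(-2*m^2 + m + 6)/(-4*m^2 + 4*m + 35)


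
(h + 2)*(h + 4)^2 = h^3 + 10*h^2 + 32*h + 32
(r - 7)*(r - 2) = r^2 - 9*r + 14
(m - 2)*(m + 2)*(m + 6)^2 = m^4 + 12*m^3 + 32*m^2 - 48*m - 144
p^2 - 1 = (p - 1)*(p + 1)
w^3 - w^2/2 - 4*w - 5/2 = (w - 5/2)*(w + 1)^2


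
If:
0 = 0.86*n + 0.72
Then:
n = -0.84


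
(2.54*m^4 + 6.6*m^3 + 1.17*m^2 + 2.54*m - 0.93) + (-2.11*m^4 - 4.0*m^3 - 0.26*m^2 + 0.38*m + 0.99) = 0.43*m^4 + 2.6*m^3 + 0.91*m^2 + 2.92*m + 0.0599999999999999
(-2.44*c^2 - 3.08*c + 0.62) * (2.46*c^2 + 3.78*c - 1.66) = -6.0024*c^4 - 16.8*c^3 - 6.0668*c^2 + 7.4564*c - 1.0292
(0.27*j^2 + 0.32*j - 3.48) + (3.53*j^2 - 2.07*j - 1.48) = 3.8*j^2 - 1.75*j - 4.96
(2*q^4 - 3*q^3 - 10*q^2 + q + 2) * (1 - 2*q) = -4*q^5 + 8*q^4 + 17*q^3 - 12*q^2 - 3*q + 2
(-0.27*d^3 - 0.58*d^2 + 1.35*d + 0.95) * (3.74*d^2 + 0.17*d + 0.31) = -1.0098*d^5 - 2.2151*d^4 + 4.8667*d^3 + 3.6027*d^2 + 0.58*d + 0.2945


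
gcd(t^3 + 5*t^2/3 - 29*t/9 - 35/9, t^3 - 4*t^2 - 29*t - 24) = t + 1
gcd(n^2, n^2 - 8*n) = n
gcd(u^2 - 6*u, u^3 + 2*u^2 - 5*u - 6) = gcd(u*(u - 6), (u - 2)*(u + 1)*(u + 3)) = 1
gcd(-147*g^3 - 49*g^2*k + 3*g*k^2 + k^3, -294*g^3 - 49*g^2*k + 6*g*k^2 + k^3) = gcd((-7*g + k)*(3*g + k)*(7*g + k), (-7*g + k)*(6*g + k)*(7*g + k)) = 49*g^2 - k^2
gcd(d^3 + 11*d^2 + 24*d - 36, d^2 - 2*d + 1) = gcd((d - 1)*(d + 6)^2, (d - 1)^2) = d - 1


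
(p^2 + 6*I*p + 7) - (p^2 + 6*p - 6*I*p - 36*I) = -6*p + 12*I*p + 7 + 36*I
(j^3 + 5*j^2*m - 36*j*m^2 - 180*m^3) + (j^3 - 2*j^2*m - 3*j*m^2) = 2*j^3 + 3*j^2*m - 39*j*m^2 - 180*m^3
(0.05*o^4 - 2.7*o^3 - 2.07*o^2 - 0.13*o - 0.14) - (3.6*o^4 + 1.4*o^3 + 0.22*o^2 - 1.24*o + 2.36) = -3.55*o^4 - 4.1*o^3 - 2.29*o^2 + 1.11*o - 2.5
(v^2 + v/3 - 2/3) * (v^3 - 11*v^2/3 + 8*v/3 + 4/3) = v^5 - 10*v^4/3 + 7*v^3/9 + 14*v^2/3 - 4*v/3 - 8/9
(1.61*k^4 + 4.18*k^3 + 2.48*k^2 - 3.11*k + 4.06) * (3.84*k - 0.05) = 6.1824*k^5 + 15.9707*k^4 + 9.3142*k^3 - 12.0664*k^2 + 15.7459*k - 0.203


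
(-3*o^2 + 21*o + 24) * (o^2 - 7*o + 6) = -3*o^4 + 42*o^3 - 141*o^2 - 42*o + 144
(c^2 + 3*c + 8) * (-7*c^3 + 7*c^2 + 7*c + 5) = -7*c^5 - 14*c^4 - 28*c^3 + 82*c^2 + 71*c + 40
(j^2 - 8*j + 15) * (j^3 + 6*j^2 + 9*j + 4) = j^5 - 2*j^4 - 24*j^3 + 22*j^2 + 103*j + 60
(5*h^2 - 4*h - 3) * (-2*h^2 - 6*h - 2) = -10*h^4 - 22*h^3 + 20*h^2 + 26*h + 6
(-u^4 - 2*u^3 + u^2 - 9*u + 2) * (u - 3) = -u^5 + u^4 + 7*u^3 - 12*u^2 + 29*u - 6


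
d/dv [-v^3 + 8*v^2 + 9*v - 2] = -3*v^2 + 16*v + 9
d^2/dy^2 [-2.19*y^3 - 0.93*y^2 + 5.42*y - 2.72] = -13.14*y - 1.86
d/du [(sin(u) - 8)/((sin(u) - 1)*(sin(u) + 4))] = (16*sin(u) + cos(u)^2 + 19)*cos(u)/((sin(u) - 1)^2*(sin(u) + 4)^2)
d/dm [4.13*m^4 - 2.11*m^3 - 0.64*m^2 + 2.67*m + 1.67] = 16.52*m^3 - 6.33*m^2 - 1.28*m + 2.67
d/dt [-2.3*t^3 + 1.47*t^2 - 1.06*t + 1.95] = -6.9*t^2 + 2.94*t - 1.06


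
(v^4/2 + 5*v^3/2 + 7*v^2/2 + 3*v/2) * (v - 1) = v^5/2 + 2*v^4 + v^3 - 2*v^2 - 3*v/2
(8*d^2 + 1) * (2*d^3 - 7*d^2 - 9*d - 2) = 16*d^5 - 56*d^4 - 70*d^3 - 23*d^2 - 9*d - 2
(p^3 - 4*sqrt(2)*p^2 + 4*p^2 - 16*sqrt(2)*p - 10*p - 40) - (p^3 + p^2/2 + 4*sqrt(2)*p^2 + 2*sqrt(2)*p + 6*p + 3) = -8*sqrt(2)*p^2 + 7*p^2/2 - 18*sqrt(2)*p - 16*p - 43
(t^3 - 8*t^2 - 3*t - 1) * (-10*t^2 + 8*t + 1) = -10*t^5 + 88*t^4 - 33*t^3 - 22*t^2 - 11*t - 1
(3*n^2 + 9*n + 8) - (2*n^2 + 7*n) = n^2 + 2*n + 8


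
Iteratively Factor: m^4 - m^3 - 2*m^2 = (m - 2)*(m^3 + m^2) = m*(m - 2)*(m^2 + m) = m*(m - 2)*(m + 1)*(m)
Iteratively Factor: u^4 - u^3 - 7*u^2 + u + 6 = (u + 2)*(u^3 - 3*u^2 - u + 3) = (u - 1)*(u + 2)*(u^2 - 2*u - 3) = (u - 1)*(u + 1)*(u + 2)*(u - 3)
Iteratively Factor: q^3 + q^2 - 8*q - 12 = (q + 2)*(q^2 - q - 6) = (q - 3)*(q + 2)*(q + 2)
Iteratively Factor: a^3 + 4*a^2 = (a)*(a^2 + 4*a) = a^2*(a + 4)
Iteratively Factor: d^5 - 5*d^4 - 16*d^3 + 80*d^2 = (d)*(d^4 - 5*d^3 - 16*d^2 + 80*d) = d*(d - 5)*(d^3 - 16*d) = d*(d - 5)*(d - 4)*(d^2 + 4*d) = d*(d - 5)*(d - 4)*(d + 4)*(d)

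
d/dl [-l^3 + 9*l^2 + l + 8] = -3*l^2 + 18*l + 1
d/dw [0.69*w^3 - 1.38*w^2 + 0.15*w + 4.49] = 2.07*w^2 - 2.76*w + 0.15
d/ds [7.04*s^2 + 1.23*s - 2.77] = 14.08*s + 1.23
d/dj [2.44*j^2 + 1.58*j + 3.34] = 4.88*j + 1.58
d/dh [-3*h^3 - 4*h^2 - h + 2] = -9*h^2 - 8*h - 1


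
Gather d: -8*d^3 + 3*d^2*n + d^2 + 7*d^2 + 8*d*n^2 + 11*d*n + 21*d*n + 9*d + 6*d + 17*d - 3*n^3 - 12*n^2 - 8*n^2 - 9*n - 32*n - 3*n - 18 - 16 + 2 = -8*d^3 + d^2*(3*n + 8) + d*(8*n^2 + 32*n + 32) - 3*n^3 - 20*n^2 - 44*n - 32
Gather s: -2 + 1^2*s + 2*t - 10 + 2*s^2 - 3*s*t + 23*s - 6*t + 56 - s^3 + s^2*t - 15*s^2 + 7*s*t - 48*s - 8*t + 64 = -s^3 + s^2*(t - 13) + s*(4*t - 24) - 12*t + 108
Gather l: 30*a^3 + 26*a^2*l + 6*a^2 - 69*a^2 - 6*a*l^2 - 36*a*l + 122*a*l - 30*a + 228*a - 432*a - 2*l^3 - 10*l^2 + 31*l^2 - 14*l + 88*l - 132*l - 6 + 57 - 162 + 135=30*a^3 - 63*a^2 - 234*a - 2*l^3 + l^2*(21 - 6*a) + l*(26*a^2 + 86*a - 58) + 24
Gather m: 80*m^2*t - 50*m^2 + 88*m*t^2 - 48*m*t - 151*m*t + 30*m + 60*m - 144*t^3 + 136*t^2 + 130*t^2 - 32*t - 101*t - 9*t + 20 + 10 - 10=m^2*(80*t - 50) + m*(88*t^2 - 199*t + 90) - 144*t^3 + 266*t^2 - 142*t + 20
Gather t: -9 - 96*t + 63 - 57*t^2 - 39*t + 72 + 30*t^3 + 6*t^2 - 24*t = 30*t^3 - 51*t^2 - 159*t + 126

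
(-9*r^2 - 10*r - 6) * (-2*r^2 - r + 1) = 18*r^4 + 29*r^3 + 13*r^2 - 4*r - 6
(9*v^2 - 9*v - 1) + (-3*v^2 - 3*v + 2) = 6*v^2 - 12*v + 1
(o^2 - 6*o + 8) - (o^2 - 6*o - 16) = 24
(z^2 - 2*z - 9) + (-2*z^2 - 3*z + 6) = -z^2 - 5*z - 3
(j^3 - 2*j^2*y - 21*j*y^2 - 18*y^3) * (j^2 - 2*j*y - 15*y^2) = j^5 - 4*j^4*y - 32*j^3*y^2 + 54*j^2*y^3 + 351*j*y^4 + 270*y^5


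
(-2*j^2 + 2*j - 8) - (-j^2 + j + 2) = -j^2 + j - 10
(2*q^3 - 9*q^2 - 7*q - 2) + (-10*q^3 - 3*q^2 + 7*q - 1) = -8*q^3 - 12*q^2 - 3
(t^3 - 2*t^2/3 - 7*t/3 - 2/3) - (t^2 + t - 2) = t^3 - 5*t^2/3 - 10*t/3 + 4/3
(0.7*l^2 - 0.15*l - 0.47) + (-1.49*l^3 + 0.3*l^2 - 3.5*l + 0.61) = -1.49*l^3 + 1.0*l^2 - 3.65*l + 0.14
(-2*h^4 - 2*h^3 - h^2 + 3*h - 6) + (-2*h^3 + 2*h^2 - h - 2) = -2*h^4 - 4*h^3 + h^2 + 2*h - 8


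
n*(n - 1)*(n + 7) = n^3 + 6*n^2 - 7*n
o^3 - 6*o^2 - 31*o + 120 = (o - 8)*(o - 3)*(o + 5)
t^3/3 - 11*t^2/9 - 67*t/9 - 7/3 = (t/3 + 1)*(t - 7)*(t + 1/3)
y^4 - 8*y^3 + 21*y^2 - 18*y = y*(y - 3)^2*(y - 2)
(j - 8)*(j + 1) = j^2 - 7*j - 8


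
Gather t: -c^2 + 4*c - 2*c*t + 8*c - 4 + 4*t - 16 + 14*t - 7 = -c^2 + 12*c + t*(18 - 2*c) - 27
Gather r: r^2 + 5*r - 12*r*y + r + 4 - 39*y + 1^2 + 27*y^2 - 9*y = r^2 + r*(6 - 12*y) + 27*y^2 - 48*y + 5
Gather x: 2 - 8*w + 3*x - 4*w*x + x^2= -8*w + x^2 + x*(3 - 4*w) + 2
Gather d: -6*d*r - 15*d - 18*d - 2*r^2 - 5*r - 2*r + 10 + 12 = d*(-6*r - 33) - 2*r^2 - 7*r + 22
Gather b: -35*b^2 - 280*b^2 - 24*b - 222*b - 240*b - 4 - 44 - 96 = -315*b^2 - 486*b - 144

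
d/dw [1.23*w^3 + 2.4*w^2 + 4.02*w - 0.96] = 3.69*w^2 + 4.8*w + 4.02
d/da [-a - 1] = -1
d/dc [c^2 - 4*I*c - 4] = 2*c - 4*I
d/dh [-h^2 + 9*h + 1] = 9 - 2*h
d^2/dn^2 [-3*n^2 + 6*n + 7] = -6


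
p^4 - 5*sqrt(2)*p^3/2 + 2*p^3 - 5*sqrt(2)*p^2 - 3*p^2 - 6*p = p*(p + 2)*(p - 3*sqrt(2))*(p + sqrt(2)/2)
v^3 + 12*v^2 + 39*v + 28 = (v + 1)*(v + 4)*(v + 7)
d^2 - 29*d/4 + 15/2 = (d - 6)*(d - 5/4)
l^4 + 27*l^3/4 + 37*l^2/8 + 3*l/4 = l*(l + 1/4)*(l + 1/2)*(l + 6)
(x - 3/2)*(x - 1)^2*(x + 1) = x^4 - 5*x^3/2 + x^2/2 + 5*x/2 - 3/2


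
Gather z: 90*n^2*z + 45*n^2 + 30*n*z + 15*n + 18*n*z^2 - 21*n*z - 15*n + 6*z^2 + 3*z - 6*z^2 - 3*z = 45*n^2 + 18*n*z^2 + z*(90*n^2 + 9*n)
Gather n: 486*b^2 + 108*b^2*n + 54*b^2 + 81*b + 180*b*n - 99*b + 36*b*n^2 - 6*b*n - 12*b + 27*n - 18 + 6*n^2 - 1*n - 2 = 540*b^2 - 30*b + n^2*(36*b + 6) + n*(108*b^2 + 174*b + 26) - 20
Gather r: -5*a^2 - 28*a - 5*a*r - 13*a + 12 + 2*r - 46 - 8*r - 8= -5*a^2 - 41*a + r*(-5*a - 6) - 42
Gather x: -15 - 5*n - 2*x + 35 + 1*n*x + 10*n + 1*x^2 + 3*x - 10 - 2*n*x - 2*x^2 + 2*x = 5*n - x^2 + x*(3 - n) + 10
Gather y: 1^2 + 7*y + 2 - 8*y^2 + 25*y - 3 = -8*y^2 + 32*y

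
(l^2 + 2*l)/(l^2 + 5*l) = (l + 2)/(l + 5)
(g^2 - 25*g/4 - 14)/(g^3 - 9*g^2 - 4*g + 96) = (g + 7/4)/(g^2 - g - 12)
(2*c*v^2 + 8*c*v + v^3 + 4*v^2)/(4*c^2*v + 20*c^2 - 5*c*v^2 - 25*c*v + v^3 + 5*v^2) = v*(2*c*v + 8*c + v^2 + 4*v)/(4*c^2*v + 20*c^2 - 5*c*v^2 - 25*c*v + v^3 + 5*v^2)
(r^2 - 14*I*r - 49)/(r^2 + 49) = (r - 7*I)/(r + 7*I)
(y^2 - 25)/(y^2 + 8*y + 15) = (y - 5)/(y + 3)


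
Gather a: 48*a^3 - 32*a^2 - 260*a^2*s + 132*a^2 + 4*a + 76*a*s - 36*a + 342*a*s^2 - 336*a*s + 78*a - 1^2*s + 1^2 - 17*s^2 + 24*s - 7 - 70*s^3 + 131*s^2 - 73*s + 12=48*a^3 + a^2*(100 - 260*s) + a*(342*s^2 - 260*s + 46) - 70*s^3 + 114*s^2 - 50*s + 6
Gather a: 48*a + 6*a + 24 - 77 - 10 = 54*a - 63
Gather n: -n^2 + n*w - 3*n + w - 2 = -n^2 + n*(w - 3) + w - 2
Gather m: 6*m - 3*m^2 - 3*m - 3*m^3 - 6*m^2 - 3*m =-3*m^3 - 9*m^2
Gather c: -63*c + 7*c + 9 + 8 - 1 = 16 - 56*c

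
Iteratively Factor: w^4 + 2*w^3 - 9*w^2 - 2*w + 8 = (w + 1)*(w^3 + w^2 - 10*w + 8) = (w - 2)*(w + 1)*(w^2 + 3*w - 4) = (w - 2)*(w - 1)*(w + 1)*(w + 4)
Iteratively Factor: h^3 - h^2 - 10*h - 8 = (h + 1)*(h^2 - 2*h - 8) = (h + 1)*(h + 2)*(h - 4)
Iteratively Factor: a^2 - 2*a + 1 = (a - 1)*(a - 1)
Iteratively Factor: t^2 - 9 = (t + 3)*(t - 3)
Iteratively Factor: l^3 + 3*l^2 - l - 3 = (l + 1)*(l^2 + 2*l - 3) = (l + 1)*(l + 3)*(l - 1)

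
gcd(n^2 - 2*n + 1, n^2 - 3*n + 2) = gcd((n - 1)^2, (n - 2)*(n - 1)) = n - 1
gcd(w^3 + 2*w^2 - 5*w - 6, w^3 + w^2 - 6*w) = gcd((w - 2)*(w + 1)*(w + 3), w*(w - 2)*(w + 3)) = w^2 + w - 6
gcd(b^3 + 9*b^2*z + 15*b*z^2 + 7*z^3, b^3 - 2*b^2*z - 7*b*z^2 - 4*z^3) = b^2 + 2*b*z + z^2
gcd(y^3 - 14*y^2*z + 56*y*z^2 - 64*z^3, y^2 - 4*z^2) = y - 2*z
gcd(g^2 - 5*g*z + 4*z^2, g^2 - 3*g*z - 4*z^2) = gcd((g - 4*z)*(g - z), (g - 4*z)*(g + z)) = -g + 4*z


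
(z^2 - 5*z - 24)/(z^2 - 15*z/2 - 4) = 2*(z + 3)/(2*z + 1)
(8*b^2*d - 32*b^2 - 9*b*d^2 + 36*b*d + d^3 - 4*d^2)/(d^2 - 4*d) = 8*b^2/d - 9*b + d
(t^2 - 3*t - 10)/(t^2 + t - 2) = (t - 5)/(t - 1)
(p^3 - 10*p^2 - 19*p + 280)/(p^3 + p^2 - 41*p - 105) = (p - 8)/(p + 3)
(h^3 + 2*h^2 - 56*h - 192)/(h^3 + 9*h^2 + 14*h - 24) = (h - 8)/(h - 1)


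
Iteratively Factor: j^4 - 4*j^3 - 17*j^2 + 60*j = (j)*(j^3 - 4*j^2 - 17*j + 60) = j*(j - 5)*(j^2 + j - 12) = j*(j - 5)*(j + 4)*(j - 3)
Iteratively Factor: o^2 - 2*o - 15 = (o + 3)*(o - 5)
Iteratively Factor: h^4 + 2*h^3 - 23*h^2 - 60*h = (h + 4)*(h^3 - 2*h^2 - 15*h) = (h + 3)*(h + 4)*(h^2 - 5*h) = h*(h + 3)*(h + 4)*(h - 5)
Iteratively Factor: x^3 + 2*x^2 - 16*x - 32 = (x - 4)*(x^2 + 6*x + 8) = (x - 4)*(x + 4)*(x + 2)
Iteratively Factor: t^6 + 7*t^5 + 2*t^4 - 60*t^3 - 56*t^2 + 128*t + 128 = (t + 1)*(t^5 + 6*t^4 - 4*t^3 - 56*t^2 + 128) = (t - 2)*(t + 1)*(t^4 + 8*t^3 + 12*t^2 - 32*t - 64) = (t - 2)^2*(t + 1)*(t^3 + 10*t^2 + 32*t + 32) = (t - 2)^2*(t + 1)*(t + 4)*(t^2 + 6*t + 8) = (t - 2)^2*(t + 1)*(t + 4)^2*(t + 2)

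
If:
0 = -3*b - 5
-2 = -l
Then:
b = -5/3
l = 2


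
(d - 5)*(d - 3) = d^2 - 8*d + 15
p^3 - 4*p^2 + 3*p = p*(p - 3)*(p - 1)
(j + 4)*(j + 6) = j^2 + 10*j + 24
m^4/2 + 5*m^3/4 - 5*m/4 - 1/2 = (m/2 + 1)*(m - 1)*(m + 1/2)*(m + 1)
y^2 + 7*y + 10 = (y + 2)*(y + 5)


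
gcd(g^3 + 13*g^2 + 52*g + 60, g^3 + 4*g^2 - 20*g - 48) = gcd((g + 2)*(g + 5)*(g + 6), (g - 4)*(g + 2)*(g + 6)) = g^2 + 8*g + 12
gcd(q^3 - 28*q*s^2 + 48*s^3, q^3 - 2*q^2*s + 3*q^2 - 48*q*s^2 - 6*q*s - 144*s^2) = q + 6*s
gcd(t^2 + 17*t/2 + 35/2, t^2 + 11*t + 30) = t + 5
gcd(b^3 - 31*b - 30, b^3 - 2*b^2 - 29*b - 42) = 1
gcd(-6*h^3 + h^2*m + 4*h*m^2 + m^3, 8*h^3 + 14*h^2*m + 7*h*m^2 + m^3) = 2*h + m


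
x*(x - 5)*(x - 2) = x^3 - 7*x^2 + 10*x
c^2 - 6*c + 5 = (c - 5)*(c - 1)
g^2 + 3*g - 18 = (g - 3)*(g + 6)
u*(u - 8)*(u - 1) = u^3 - 9*u^2 + 8*u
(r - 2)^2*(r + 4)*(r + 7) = r^4 + 7*r^3 - 12*r^2 - 68*r + 112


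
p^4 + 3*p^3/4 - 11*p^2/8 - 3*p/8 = p*(p - 1)*(p + 1/4)*(p + 3/2)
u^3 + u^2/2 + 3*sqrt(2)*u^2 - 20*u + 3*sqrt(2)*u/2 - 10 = (u + 1/2)*(u - 2*sqrt(2))*(u + 5*sqrt(2))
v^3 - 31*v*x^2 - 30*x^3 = (v - 6*x)*(v + x)*(v + 5*x)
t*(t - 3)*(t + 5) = t^3 + 2*t^2 - 15*t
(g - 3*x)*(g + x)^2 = g^3 - g^2*x - 5*g*x^2 - 3*x^3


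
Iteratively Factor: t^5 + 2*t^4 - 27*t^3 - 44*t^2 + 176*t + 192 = (t + 1)*(t^4 + t^3 - 28*t^2 - 16*t + 192) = (t + 1)*(t + 4)*(t^3 - 3*t^2 - 16*t + 48) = (t - 3)*(t + 1)*(t + 4)*(t^2 - 16) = (t - 3)*(t + 1)*(t + 4)^2*(t - 4)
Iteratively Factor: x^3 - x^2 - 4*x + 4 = (x - 1)*(x^2 - 4) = (x - 1)*(x + 2)*(x - 2)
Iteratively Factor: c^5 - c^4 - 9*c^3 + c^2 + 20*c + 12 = (c + 1)*(c^4 - 2*c^3 - 7*c^2 + 8*c + 12) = (c - 3)*(c + 1)*(c^3 + c^2 - 4*c - 4) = (c - 3)*(c - 2)*(c + 1)*(c^2 + 3*c + 2) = (c - 3)*(c - 2)*(c + 1)^2*(c + 2)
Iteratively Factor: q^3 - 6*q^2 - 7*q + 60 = (q - 4)*(q^2 - 2*q - 15) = (q - 4)*(q + 3)*(q - 5)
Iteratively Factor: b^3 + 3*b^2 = (b + 3)*(b^2) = b*(b + 3)*(b)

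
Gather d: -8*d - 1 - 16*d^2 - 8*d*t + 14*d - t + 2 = -16*d^2 + d*(6 - 8*t) - t + 1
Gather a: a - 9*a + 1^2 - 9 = -8*a - 8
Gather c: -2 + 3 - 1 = 0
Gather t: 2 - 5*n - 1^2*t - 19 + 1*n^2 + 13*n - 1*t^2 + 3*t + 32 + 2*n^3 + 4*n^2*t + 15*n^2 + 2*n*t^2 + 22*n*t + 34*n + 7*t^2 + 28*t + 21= 2*n^3 + 16*n^2 + 42*n + t^2*(2*n + 6) + t*(4*n^2 + 22*n + 30) + 36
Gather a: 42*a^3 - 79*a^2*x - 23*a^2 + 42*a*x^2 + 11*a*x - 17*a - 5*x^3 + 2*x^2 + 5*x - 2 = 42*a^3 + a^2*(-79*x - 23) + a*(42*x^2 + 11*x - 17) - 5*x^3 + 2*x^2 + 5*x - 2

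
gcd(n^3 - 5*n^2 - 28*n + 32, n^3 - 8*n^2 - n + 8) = n^2 - 9*n + 8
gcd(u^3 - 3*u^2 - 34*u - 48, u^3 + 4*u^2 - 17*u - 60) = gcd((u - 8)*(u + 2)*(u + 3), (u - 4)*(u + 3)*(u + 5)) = u + 3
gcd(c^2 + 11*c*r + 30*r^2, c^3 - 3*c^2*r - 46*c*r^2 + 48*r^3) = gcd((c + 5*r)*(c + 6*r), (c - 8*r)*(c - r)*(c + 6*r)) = c + 6*r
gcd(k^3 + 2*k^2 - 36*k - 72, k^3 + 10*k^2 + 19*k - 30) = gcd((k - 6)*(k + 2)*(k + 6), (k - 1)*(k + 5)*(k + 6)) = k + 6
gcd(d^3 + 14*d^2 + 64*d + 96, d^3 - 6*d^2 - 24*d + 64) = d + 4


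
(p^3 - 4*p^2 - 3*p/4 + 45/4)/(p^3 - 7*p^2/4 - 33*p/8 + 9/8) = 2*(2*p - 5)/(4*p - 1)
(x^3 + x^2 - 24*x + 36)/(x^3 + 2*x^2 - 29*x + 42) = (x + 6)/(x + 7)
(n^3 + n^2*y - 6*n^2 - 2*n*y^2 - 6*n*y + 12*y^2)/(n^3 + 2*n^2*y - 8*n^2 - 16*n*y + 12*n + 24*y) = (n - y)/(n - 2)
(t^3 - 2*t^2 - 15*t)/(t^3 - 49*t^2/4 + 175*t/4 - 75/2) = 4*t*(t + 3)/(4*t^2 - 29*t + 30)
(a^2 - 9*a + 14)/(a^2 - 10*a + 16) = (a - 7)/(a - 8)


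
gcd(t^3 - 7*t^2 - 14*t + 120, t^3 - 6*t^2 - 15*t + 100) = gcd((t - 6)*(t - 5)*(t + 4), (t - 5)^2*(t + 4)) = t^2 - t - 20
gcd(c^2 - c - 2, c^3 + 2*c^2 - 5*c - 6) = c^2 - c - 2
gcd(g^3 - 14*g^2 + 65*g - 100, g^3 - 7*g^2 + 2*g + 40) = g^2 - 9*g + 20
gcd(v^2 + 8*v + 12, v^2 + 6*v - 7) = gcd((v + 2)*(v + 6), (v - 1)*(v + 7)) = 1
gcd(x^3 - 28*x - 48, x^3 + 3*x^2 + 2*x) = x + 2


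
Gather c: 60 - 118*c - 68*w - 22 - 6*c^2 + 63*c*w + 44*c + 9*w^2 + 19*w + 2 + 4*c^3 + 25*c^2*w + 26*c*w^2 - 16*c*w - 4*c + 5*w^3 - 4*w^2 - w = 4*c^3 + c^2*(25*w - 6) + c*(26*w^2 + 47*w - 78) + 5*w^3 + 5*w^2 - 50*w + 40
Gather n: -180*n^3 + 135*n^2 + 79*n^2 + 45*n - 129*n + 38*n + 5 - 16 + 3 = -180*n^3 + 214*n^2 - 46*n - 8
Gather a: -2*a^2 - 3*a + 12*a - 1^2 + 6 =-2*a^2 + 9*a + 5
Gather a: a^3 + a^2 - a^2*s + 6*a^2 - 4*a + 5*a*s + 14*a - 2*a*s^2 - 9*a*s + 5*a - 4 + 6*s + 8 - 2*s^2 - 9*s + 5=a^3 + a^2*(7 - s) + a*(-2*s^2 - 4*s + 15) - 2*s^2 - 3*s + 9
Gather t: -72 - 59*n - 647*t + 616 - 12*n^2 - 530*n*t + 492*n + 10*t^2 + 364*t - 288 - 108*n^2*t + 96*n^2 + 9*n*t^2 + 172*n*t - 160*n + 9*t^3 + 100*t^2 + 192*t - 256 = 84*n^2 + 273*n + 9*t^3 + t^2*(9*n + 110) + t*(-108*n^2 - 358*n - 91)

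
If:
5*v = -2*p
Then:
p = -5*v/2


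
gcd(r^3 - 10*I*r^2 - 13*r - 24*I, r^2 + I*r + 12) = r - 3*I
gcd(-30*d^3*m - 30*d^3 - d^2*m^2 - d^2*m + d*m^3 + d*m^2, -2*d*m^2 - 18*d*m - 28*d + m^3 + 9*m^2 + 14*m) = 1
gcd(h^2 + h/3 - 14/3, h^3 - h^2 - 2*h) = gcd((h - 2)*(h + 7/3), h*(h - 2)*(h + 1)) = h - 2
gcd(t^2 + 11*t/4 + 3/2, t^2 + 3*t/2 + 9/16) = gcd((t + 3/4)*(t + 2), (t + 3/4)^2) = t + 3/4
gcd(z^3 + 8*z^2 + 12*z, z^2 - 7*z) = z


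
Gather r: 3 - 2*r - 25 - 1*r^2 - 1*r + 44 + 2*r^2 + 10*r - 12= r^2 + 7*r + 10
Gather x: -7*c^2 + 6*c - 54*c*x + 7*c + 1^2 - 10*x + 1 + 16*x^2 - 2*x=-7*c^2 + 13*c + 16*x^2 + x*(-54*c - 12) + 2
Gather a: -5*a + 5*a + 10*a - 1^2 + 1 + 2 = 10*a + 2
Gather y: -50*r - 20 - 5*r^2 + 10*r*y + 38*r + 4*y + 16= -5*r^2 - 12*r + y*(10*r + 4) - 4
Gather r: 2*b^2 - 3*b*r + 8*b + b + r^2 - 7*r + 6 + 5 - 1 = 2*b^2 + 9*b + r^2 + r*(-3*b - 7) + 10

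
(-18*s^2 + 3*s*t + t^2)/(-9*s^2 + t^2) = (6*s + t)/(3*s + t)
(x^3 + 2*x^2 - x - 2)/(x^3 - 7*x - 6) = (x - 1)/(x - 3)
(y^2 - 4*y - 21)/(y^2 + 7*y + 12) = (y - 7)/(y + 4)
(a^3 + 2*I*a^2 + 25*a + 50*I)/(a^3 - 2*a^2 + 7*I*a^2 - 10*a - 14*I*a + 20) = (a - 5*I)/(a - 2)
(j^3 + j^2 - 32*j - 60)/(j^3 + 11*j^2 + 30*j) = (j^2 - 4*j - 12)/(j*(j + 6))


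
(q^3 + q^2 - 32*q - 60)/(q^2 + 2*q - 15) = (q^2 - 4*q - 12)/(q - 3)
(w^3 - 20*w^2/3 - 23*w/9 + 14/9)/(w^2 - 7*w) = w + 1/3 - 2/(9*w)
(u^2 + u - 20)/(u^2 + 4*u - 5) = (u - 4)/(u - 1)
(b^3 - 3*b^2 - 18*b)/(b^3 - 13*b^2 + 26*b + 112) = b*(b^2 - 3*b - 18)/(b^3 - 13*b^2 + 26*b + 112)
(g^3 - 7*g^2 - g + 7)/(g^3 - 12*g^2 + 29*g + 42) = (g - 1)/(g - 6)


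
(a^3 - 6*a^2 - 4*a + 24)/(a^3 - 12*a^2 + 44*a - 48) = (a + 2)/(a - 4)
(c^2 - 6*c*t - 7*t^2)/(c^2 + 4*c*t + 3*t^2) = (c - 7*t)/(c + 3*t)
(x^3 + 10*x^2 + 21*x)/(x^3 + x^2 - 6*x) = (x + 7)/(x - 2)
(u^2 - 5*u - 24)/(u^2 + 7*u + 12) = (u - 8)/(u + 4)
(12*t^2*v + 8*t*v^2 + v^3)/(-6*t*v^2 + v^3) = (-12*t^2 - 8*t*v - v^2)/(v*(6*t - v))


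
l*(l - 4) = l^2 - 4*l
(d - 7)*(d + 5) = d^2 - 2*d - 35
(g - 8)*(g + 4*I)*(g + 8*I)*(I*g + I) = I*g^4 - 12*g^3 - 7*I*g^3 + 84*g^2 - 40*I*g^2 + 96*g + 224*I*g + 256*I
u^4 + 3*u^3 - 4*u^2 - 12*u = u*(u - 2)*(u + 2)*(u + 3)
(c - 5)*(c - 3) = c^2 - 8*c + 15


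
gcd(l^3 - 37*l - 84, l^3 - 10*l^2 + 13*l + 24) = 1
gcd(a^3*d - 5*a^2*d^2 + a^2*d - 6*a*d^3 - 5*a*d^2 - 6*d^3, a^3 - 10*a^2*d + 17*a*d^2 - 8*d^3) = 1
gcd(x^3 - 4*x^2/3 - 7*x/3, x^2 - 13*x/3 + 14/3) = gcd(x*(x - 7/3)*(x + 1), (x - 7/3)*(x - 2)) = x - 7/3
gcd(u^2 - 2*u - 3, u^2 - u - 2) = u + 1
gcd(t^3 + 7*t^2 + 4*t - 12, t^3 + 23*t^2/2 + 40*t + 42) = t^2 + 8*t + 12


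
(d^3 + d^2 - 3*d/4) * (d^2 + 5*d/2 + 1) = d^5 + 7*d^4/2 + 11*d^3/4 - 7*d^2/8 - 3*d/4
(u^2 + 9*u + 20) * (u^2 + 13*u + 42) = u^4 + 22*u^3 + 179*u^2 + 638*u + 840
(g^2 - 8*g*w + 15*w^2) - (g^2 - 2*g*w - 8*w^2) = -6*g*w + 23*w^2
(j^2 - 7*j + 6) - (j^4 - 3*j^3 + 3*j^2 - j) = -j^4 + 3*j^3 - 2*j^2 - 6*j + 6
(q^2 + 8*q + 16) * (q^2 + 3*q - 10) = q^4 + 11*q^3 + 30*q^2 - 32*q - 160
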